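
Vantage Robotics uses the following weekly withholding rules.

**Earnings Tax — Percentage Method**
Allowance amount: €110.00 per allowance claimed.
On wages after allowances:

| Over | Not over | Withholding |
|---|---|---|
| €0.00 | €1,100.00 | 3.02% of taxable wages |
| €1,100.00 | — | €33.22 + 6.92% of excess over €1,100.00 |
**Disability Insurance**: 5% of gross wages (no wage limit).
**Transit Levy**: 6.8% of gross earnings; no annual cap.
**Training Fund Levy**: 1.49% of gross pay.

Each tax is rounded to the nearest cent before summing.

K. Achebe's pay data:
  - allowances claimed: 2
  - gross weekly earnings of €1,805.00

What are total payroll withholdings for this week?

Earnings Tax: taxable = €1,805.00 − 2×€110.00 = €1,585.00
  €33.22 + 6.92% × (€1,585.00 − €1,100.00) = €33.22 + 6.92% × €485.00 = €66.78
Disability Insurance: 5% × €1,805.00 = €90.25
Transit Levy: 6.8% × €1,805.00 = €122.74
Training Fund Levy: 1.49% × €1,805.00 = €26.89
Total: €66.78 + €90.25 + €122.74 + €26.89 = €306.66

€306.66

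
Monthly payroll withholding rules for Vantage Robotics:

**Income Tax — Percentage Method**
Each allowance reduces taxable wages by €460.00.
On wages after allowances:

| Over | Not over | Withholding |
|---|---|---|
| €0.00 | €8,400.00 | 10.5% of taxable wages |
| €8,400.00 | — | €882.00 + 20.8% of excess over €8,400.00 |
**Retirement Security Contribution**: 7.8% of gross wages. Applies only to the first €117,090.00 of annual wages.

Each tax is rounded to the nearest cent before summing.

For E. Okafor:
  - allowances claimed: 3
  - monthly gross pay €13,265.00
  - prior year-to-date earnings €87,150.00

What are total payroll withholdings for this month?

€2,641.55

Income Tax: taxable = €13,265.00 − 3×€460.00 = €11,885.00
  €882.00 + 20.8% × (€11,885.00 − €8,400.00) = €882.00 + 20.8% × €3,485.00 = €1,606.88
Retirement Security Contribution: 7.8% × €13,265.00 = €1,034.67
Total: €1,606.88 + €1,034.67 = €2,641.55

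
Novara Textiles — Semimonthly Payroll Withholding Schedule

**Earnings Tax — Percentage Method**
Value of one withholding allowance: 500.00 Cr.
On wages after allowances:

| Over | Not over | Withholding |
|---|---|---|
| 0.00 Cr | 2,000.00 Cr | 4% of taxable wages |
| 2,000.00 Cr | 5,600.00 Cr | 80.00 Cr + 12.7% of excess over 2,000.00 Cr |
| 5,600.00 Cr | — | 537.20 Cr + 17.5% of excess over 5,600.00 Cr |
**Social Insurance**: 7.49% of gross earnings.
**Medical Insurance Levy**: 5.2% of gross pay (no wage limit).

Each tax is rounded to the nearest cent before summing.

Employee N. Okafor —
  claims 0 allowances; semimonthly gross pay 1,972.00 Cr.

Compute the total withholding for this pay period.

Earnings Tax: taxable = 1,972.00 Cr
  4% × 1,972.00 Cr = 78.88 Cr
Social Insurance: 7.49% × 1,972.00 Cr = 147.70 Cr
Medical Insurance Levy: 5.2% × 1,972.00 Cr = 102.54 Cr
Total: 78.88 Cr + 147.70 Cr + 102.54 Cr = 329.12 Cr

329.12 Cr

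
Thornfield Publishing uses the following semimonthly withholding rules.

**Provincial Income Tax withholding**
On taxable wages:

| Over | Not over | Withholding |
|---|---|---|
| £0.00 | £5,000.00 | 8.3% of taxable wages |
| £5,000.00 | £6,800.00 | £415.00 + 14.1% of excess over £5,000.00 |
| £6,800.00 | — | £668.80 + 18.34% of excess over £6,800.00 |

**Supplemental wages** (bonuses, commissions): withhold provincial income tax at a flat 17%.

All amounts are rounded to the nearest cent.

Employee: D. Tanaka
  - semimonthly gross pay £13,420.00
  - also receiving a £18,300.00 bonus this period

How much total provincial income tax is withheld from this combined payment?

Provincial Income Tax: taxable = £13,420.00
  £668.80 + 18.34% × (£13,420.00 − £6,800.00) = £668.80 + 18.34% × £6,620.00 = £1,882.91
Supplemental (17% flat on bonus): 17% × £18,300.00 = £3,111.00
Total provincial income tax: £1,882.91 + £3,111.00 = £4,993.91

£4,993.91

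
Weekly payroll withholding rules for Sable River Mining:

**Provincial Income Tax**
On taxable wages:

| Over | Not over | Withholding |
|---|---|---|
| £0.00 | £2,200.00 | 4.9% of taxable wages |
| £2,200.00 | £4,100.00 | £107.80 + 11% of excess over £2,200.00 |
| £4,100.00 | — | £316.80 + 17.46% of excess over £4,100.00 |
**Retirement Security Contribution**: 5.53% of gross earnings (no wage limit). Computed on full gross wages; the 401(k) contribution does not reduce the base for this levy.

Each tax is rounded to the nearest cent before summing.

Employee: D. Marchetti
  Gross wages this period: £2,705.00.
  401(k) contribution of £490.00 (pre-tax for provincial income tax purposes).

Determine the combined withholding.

Provincial Income Tax: taxable = £2,705.00 − £490.00 = £2,215.00
  £107.80 + 11% × (£2,215.00 − £2,200.00) = £107.80 + 11% × £15.00 = £109.45
Retirement Security Contribution: 5.53% × £2,705.00 = £149.59
Total: £109.45 + £149.59 = £259.04

£259.04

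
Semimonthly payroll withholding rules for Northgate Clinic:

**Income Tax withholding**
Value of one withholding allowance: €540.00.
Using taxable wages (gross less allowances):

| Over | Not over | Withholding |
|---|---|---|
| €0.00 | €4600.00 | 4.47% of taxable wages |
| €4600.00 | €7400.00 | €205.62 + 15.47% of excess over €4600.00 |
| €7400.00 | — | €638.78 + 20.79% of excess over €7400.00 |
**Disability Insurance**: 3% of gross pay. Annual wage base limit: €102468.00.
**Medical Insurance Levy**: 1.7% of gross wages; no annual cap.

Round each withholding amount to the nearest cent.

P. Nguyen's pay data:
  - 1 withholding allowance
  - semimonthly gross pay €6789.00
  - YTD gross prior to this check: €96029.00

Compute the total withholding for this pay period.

Income Tax: taxable = €6789.00 − 1×€540.00 = €6249.00
  €205.62 + 15.47% × (€6249.00 − €4600.00) = €205.62 + 15.47% × €1649.00 = €460.72
Disability Insurance: cap €102468.00 − YTD €96029.00 = €6439.00 subject; 3% × €6439.00 = €193.17
Medical Insurance Levy: 1.7% × €6789.00 = €115.41
Total: €460.72 + €193.17 + €115.41 = €769.30

€769.30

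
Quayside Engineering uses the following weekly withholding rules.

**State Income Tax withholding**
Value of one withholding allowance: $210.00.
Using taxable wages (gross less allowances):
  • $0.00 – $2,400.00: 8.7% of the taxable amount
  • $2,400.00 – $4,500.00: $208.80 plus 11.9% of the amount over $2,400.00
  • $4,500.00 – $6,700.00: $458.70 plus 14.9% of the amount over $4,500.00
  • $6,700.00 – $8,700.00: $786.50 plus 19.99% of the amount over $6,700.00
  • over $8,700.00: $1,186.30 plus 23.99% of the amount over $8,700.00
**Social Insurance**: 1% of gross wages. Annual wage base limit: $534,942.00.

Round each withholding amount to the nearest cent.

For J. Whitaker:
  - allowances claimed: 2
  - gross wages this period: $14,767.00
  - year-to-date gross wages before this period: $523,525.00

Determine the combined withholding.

State Income Tax: taxable = $14,767.00 − 2×$210.00 = $14,347.00
  $1,186.30 + 23.99% × ($14,347.00 − $8,700.00) = $1,186.30 + 23.99% × $5,647.00 = $2,541.02
Social Insurance: cap $534,942.00 − YTD $523,525.00 = $11,417.00 subject; 1% × $11,417.00 = $114.17
Total: $2,541.02 + $114.17 = $2,655.19

$2,655.19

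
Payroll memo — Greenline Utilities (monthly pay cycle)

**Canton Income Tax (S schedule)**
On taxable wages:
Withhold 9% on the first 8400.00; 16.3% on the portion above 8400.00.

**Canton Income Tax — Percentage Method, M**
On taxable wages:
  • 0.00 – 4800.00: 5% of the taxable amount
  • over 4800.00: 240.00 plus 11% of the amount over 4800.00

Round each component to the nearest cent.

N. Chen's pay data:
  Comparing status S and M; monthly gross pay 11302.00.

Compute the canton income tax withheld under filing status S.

Canton Income Tax (S): taxable = 11302.00
  756.00 + 16.3% × (11302.00 − 8400.00) = 756.00 + 16.3% × 2902.00 = 1229.03

1229.03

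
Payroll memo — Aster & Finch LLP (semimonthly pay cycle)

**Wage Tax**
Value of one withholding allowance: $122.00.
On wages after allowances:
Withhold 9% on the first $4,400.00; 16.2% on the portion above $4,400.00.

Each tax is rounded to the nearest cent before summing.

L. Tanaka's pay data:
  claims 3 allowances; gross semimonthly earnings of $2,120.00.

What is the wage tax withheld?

$157.86

Wage Tax: taxable = $2,120.00 − 3×$122.00 = $1,754.00
  9% × $1,754.00 = $157.86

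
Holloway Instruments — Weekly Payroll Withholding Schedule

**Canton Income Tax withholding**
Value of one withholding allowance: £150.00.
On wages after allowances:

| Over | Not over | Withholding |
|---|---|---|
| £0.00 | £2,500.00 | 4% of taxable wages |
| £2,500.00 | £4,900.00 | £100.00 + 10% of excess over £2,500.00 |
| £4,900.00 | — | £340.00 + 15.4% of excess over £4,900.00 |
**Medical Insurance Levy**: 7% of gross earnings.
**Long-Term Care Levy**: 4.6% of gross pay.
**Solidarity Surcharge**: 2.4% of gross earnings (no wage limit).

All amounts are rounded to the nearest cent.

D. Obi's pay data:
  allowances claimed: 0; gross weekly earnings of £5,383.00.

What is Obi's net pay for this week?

£4,215.00

Canton Income Tax: taxable = £5,383.00
  £340.00 + 15.4% × (£5,383.00 − £4,900.00) = £340.00 + 15.4% × £483.00 = £414.38
Medical Insurance Levy: 7% × £5,383.00 = £376.81
Long-Term Care Levy: 4.6% × £5,383.00 = £247.62
Solidarity Surcharge: 2.4% × £5,383.00 = £129.19
Total withheld: £414.38 + £376.81 + £247.62 + £129.19 = £1,168.00
Net pay: £5,383.00 − £1,168.00 = £4,215.00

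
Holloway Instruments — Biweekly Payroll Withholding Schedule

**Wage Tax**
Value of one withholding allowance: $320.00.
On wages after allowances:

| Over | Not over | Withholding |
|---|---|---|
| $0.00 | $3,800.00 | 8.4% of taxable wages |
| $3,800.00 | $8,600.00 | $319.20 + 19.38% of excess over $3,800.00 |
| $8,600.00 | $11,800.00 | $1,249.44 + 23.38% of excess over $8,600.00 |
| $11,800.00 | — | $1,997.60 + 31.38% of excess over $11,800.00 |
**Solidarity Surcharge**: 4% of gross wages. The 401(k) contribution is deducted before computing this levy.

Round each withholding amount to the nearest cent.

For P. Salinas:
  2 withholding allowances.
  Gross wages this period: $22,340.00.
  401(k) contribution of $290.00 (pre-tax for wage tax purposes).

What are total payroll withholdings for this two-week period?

$5,895.22

Wage Tax: taxable = $22,340.00 − $290.00 − 2×$320.00 = $21,410.00
  $1,997.60 + 31.38% × ($21,410.00 − $11,800.00) = $1,997.60 + 31.38% × $9,610.00 = $5,013.22
Solidarity Surcharge: 4% × $22,050.00 = $882.00
Total: $5,013.22 + $882.00 = $5,895.22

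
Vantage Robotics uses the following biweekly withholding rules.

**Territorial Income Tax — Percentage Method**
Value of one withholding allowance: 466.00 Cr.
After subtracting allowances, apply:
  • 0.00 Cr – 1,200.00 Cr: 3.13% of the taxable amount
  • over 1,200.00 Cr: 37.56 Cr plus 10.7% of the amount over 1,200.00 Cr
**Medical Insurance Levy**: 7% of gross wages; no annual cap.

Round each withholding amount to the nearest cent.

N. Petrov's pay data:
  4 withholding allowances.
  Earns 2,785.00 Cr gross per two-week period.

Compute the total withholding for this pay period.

223.78 Cr

Territorial Income Tax: taxable = 2,785.00 Cr − 4×466.00 Cr = 921.00 Cr
  3.13% × 921.00 Cr = 28.83 Cr
Medical Insurance Levy: 7% × 2,785.00 Cr = 194.95 Cr
Total: 28.83 Cr + 194.95 Cr = 223.78 Cr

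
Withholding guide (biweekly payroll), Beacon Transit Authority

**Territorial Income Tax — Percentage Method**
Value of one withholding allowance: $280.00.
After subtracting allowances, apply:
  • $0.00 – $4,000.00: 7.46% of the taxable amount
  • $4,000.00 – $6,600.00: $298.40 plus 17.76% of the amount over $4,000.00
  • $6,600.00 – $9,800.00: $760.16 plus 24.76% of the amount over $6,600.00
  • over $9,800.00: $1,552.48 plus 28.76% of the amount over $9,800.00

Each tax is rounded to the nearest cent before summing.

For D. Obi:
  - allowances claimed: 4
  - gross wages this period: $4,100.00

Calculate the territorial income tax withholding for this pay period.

Territorial Income Tax: taxable = $4,100.00 − 4×$280.00 = $2,980.00
  7.46% × $2,980.00 = $222.31

$222.31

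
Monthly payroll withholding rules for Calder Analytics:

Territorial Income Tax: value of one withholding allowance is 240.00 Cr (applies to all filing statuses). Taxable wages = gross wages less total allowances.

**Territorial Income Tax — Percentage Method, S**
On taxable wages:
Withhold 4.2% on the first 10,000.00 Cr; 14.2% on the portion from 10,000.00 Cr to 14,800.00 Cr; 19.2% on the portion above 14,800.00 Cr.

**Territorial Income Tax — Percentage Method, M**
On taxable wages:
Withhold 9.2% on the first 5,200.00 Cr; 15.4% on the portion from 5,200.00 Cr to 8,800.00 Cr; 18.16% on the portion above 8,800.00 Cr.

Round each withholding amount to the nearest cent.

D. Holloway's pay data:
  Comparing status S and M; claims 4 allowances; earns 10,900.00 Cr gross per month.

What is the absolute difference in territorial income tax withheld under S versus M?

Territorial Income Tax (S): taxable = 10,900.00 Cr − 4×240.00 Cr = 9,940.00 Cr
  4.2% × 9,940.00 Cr = 417.48 Cr
Territorial Income Tax (M): taxable = 10,900.00 Cr − 4×240.00 Cr = 9,940.00 Cr
  1,032.80 Cr + 18.16% × (9,940.00 Cr − 8,800.00 Cr) = 1,032.80 Cr + 18.16% × 1,140.00 Cr = 1,239.82 Cr
Difference: |417.48 Cr − 1,239.82 Cr| = 822.34 Cr (higher under M)

822.34 Cr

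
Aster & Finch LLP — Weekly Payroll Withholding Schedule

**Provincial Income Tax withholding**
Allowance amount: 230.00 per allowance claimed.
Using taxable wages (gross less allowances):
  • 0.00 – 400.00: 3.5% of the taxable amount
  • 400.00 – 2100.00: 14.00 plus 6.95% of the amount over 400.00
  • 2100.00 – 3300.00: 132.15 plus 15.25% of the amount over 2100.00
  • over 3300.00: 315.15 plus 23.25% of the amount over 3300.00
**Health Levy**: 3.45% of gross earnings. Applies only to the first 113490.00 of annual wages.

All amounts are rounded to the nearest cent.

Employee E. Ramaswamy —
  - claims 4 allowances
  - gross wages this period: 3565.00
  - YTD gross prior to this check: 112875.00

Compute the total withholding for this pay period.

Provincial Income Tax: taxable = 3565.00 − 4×230.00 = 2645.00
  132.15 + 15.25% × (2645.00 − 2100.00) = 132.15 + 15.25% × 545.00 = 215.26
Health Levy: cap 113490.00 − YTD 112875.00 = 615.00 subject; 3.45% × 615.00 = 21.22
Total: 215.26 + 21.22 = 236.48

236.48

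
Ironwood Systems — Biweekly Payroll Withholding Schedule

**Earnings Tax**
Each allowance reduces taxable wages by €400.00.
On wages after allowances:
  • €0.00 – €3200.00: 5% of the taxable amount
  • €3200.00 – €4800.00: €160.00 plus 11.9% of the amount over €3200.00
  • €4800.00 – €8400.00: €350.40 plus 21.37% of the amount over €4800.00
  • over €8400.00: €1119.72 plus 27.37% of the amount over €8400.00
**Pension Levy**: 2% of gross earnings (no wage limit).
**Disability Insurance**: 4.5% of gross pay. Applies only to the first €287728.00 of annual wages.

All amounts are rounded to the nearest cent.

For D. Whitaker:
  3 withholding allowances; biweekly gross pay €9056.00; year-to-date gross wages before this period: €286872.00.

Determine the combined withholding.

Earnings Tax: taxable = €9056.00 − 3×€400.00 = €7856.00
  €350.40 + 21.37% × (€7856.00 − €4800.00) = €350.40 + 21.37% × €3056.00 = €1003.47
Pension Levy: 2% × €9056.00 = €181.12
Disability Insurance: cap €287728.00 − YTD €286872.00 = €856.00 subject; 4.5% × €856.00 = €38.52
Total: €1003.47 + €181.12 + €38.52 = €1223.11

€1223.11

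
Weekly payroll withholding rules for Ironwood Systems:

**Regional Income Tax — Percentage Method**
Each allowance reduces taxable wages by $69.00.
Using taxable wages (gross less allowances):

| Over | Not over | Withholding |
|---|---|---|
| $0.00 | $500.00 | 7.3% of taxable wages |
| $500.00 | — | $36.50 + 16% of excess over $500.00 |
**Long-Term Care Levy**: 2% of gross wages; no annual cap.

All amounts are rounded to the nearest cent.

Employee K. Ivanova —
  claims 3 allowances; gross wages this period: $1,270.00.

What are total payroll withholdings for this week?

Regional Income Tax: taxable = $1,270.00 − 3×$69.00 = $1,063.00
  $36.50 + 16% × ($1,063.00 − $500.00) = $36.50 + 16% × $563.00 = $126.58
Long-Term Care Levy: 2% × $1,270.00 = $25.40
Total: $126.58 + $25.40 = $151.98

$151.98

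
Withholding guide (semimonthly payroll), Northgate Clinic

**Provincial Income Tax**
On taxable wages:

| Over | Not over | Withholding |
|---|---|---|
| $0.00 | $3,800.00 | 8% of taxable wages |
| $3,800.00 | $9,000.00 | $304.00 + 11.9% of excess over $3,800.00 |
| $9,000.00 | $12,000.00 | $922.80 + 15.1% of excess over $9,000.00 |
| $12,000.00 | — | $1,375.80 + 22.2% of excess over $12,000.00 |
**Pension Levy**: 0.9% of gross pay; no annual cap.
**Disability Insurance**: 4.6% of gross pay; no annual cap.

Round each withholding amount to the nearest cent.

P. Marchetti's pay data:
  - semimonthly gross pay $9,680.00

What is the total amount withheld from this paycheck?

$1,557.88

Provincial Income Tax: taxable = $9,680.00
  $922.80 + 15.1% × ($9,680.00 − $9,000.00) = $922.80 + 15.1% × $680.00 = $1,025.48
Pension Levy: 0.9% × $9,680.00 = $87.12
Disability Insurance: 4.6% × $9,680.00 = $445.28
Total: $1,025.48 + $87.12 + $445.28 = $1,557.88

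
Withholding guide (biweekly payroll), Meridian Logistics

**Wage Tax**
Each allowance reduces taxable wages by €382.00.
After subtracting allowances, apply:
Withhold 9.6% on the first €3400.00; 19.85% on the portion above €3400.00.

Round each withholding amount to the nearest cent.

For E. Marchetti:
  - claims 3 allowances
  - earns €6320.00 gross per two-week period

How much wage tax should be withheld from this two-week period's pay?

Wage Tax: taxable = €6320.00 − 3×€382.00 = €5174.00
  €326.40 + 19.85% × (€5174.00 − €3400.00) = €326.40 + 19.85% × €1774.00 = €678.54

€678.54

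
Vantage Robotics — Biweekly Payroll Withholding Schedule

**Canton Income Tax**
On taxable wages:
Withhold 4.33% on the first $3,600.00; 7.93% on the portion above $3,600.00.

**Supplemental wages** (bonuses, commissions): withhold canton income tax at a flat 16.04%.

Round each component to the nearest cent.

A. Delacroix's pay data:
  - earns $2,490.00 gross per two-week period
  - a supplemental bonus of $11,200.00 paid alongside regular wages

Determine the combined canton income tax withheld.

Canton Income Tax: taxable = $2,490.00
  4.33% × $2,490.00 = $107.82
Supplemental (16.04% flat on bonus): 16.04% × $11,200.00 = $1,796.48
Total canton income tax: $107.82 + $1,796.48 = $1,904.30

$1,904.30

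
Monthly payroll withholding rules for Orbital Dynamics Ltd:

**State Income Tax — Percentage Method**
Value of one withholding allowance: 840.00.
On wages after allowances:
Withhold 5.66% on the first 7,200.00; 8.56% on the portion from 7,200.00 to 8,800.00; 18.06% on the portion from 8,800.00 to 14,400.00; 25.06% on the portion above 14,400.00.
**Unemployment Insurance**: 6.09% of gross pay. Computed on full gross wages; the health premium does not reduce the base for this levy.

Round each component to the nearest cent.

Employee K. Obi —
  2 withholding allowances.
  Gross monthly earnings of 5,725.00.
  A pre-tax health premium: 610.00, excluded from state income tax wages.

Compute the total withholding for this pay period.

543.07

State Income Tax: taxable = 5,725.00 − 610.00 − 2×840.00 = 3,435.00
  5.66% × 3,435.00 = 194.42
Unemployment Insurance: 6.09% × 5,725.00 = 348.65
Total: 194.42 + 348.65 = 543.07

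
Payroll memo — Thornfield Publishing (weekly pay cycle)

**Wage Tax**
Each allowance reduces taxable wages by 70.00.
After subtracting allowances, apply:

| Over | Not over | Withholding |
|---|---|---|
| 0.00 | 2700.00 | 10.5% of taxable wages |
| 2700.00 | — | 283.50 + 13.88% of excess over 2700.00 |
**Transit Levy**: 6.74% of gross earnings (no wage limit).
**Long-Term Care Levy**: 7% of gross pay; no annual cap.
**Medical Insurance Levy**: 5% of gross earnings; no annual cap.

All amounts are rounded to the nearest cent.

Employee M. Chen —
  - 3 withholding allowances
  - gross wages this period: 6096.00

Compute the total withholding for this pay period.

Wage Tax: taxable = 6096.00 − 3×70.00 = 5886.00
  283.50 + 13.88% × (5886.00 − 2700.00) = 283.50 + 13.88% × 3186.00 = 725.72
Transit Levy: 6.74% × 6096.00 = 410.87
Long-Term Care Levy: 7% × 6096.00 = 426.72
Medical Insurance Levy: 5% × 6096.00 = 304.80
Total: 725.72 + 410.87 + 426.72 + 304.80 = 1868.11

1868.11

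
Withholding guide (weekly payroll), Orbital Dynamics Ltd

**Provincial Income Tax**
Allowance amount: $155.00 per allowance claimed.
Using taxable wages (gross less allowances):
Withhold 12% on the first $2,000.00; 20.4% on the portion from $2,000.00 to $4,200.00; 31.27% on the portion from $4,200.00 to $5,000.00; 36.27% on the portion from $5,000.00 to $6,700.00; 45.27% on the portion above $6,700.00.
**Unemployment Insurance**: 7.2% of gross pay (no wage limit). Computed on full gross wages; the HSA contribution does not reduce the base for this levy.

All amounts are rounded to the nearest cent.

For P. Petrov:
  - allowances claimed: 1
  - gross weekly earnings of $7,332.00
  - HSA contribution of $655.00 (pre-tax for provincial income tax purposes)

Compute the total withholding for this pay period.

$2,018.89

Provincial Income Tax: taxable = $7,332.00 − $655.00 − 1×$155.00 = $6,522.00
  $938.96 + 36.27% × ($6,522.00 − $5,000.00) = $938.96 + 36.27% × $1,522.00 = $1,490.99
Unemployment Insurance: 7.2% × $7,332.00 = $527.90
Total: $1,490.99 + $527.90 = $2,018.89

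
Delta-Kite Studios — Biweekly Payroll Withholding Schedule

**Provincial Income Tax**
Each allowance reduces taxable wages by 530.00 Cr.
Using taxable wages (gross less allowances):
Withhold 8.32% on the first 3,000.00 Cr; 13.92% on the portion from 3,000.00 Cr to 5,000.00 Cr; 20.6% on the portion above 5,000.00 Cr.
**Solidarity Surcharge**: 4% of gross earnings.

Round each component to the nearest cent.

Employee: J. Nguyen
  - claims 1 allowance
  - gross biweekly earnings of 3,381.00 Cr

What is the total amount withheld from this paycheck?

Provincial Income Tax: taxable = 3,381.00 Cr − 1×530.00 Cr = 2,851.00 Cr
  8.32% × 2,851.00 Cr = 237.20 Cr
Solidarity Surcharge: 4% × 3,381.00 Cr = 135.24 Cr
Total: 237.20 Cr + 135.24 Cr = 372.44 Cr

372.44 Cr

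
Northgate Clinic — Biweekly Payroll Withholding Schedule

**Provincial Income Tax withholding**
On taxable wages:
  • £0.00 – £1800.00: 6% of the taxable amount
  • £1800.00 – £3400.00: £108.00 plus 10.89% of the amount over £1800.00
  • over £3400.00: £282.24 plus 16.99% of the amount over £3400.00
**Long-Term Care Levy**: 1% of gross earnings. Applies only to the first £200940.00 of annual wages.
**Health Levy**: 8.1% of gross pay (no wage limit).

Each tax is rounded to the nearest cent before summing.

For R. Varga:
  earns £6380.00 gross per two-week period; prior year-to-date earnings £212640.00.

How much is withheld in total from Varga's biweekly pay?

Provincial Income Tax: taxable = £6380.00
  £282.24 + 16.99% × (£6380.00 − £3400.00) = £282.24 + 16.99% × £2980.00 = £788.54
Long-Term Care Levy: YTD £212640.00 ≥ cap £200940.00 → £0.00
Health Levy: 8.1% × £6380.00 = £516.78
Total: £788.54 + £0.00 + £516.78 = £1305.32

£1305.32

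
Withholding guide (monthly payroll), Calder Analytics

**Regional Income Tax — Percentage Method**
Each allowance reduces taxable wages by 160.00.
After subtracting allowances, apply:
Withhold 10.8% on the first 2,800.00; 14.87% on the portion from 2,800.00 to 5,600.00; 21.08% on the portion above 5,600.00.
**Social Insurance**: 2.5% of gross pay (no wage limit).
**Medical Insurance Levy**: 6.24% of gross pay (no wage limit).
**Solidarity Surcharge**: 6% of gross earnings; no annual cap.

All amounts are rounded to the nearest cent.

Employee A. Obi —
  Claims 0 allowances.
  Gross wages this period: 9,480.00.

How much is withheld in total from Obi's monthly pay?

Regional Income Tax: taxable = 9,480.00
  718.76 + 21.08% × (9,480.00 − 5,600.00) = 718.76 + 21.08% × 3,880.00 = 1,536.66
Social Insurance: 2.5% × 9,480.00 = 237.00
Medical Insurance Levy: 6.24% × 9,480.00 = 591.55
Solidarity Surcharge: 6% × 9,480.00 = 568.80
Total: 1,536.66 + 237.00 + 591.55 + 568.80 = 2,934.01

2,934.01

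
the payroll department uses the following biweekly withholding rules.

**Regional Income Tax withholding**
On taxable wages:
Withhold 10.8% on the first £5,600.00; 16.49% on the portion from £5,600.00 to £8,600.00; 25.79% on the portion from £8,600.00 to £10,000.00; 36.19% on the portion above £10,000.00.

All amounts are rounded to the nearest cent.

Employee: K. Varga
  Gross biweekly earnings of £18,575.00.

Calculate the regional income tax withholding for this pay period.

Regional Income Tax: taxable = £18,575.00
  £1,460.56 + 36.19% × (£18,575.00 − £10,000.00) = £1,460.56 + 36.19% × £8,575.00 = £4,563.85

£4,563.85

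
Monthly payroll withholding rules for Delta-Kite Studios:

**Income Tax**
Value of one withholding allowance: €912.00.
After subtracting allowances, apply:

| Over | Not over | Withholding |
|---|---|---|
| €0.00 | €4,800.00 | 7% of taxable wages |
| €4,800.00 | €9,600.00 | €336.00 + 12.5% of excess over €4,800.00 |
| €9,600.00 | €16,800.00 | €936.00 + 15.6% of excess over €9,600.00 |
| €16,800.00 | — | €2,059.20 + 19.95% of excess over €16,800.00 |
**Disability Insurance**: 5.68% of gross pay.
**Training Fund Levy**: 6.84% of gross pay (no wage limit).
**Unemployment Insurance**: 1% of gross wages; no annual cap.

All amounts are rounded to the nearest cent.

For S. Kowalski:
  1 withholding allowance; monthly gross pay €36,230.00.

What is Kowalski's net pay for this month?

Income Tax: taxable = €36,230.00 − 1×€912.00 = €35,318.00
  €2,059.20 + 19.95% × (€35,318.00 − €16,800.00) = €2,059.20 + 19.95% × €18,518.00 = €5,753.54
Disability Insurance: 5.68% × €36,230.00 = €2,057.86
Training Fund Levy: 6.84% × €36,230.00 = €2,478.13
Unemployment Insurance: 1% × €36,230.00 = €362.30
Total withheld: €5,753.54 + €2,057.86 + €2,478.13 + €362.30 = €10,651.83
Net pay: €36,230.00 − €10,651.83 = €25,578.17

€25,578.17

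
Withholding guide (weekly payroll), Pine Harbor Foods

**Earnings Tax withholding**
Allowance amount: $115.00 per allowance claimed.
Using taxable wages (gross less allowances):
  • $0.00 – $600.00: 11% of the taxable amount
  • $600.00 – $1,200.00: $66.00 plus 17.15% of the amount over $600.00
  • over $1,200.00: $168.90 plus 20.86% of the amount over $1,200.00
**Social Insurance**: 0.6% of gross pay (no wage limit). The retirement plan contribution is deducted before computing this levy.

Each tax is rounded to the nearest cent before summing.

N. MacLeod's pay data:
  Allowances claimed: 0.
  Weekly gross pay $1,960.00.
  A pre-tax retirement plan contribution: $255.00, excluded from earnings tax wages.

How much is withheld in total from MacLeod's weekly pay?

$284.47

Earnings Tax: taxable = $1,960.00 − $255.00 = $1,705.00
  $168.90 + 20.86% × ($1,705.00 − $1,200.00) = $168.90 + 20.86% × $505.00 = $274.24
Social Insurance: 0.6% × $1,705.00 = $10.23
Total: $274.24 + $10.23 = $284.47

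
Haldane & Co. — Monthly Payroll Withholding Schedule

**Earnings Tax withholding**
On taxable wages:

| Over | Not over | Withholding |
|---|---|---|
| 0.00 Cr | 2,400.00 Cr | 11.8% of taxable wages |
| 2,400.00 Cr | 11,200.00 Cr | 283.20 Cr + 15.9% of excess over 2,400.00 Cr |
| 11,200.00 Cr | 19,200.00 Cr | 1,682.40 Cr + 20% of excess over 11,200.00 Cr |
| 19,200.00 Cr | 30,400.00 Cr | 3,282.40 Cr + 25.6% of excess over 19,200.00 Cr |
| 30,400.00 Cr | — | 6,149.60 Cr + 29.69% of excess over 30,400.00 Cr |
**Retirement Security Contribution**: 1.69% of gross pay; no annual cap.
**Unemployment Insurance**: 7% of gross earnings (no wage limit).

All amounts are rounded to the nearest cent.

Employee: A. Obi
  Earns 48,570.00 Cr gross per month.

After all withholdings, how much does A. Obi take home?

Earnings Tax: taxable = 48,570.00 Cr
  6,149.60 Cr + 29.69% × (48,570.00 Cr − 30,400.00 Cr) = 6,149.60 Cr + 29.69% × 18,170.00 Cr = 11,544.27 Cr
Retirement Security Contribution: 1.69% × 48,570.00 Cr = 820.83 Cr
Unemployment Insurance: 7% × 48,570.00 Cr = 3,399.90 Cr
Total withheld: 11,544.27 Cr + 820.83 Cr + 3,399.90 Cr = 15,765.00 Cr
Net pay: 48,570.00 Cr − 15,765.00 Cr = 32,805.00 Cr

32,805.00 Cr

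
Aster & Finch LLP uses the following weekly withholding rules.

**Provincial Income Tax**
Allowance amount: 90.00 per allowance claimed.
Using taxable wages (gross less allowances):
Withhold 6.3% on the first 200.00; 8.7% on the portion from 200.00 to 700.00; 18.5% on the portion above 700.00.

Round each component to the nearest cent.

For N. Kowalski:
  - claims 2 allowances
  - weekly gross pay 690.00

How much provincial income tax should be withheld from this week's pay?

39.57

Provincial Income Tax: taxable = 690.00 − 2×90.00 = 510.00
  12.60 + 8.7% × (510.00 − 200.00) = 12.60 + 8.7% × 310.00 = 39.57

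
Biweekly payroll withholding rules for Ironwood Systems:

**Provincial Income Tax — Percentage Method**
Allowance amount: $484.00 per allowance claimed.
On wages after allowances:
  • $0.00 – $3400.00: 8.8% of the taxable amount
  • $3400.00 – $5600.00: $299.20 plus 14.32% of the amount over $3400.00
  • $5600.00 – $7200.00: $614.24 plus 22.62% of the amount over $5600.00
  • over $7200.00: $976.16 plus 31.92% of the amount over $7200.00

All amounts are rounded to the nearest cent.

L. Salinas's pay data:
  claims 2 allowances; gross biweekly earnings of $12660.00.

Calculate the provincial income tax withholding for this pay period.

Provincial Income Tax: taxable = $12660.00 − 2×$484.00 = $11692.00
  $976.16 + 31.92% × ($11692.00 − $7200.00) = $976.16 + 31.92% × $4492.00 = $2410.01

$2410.01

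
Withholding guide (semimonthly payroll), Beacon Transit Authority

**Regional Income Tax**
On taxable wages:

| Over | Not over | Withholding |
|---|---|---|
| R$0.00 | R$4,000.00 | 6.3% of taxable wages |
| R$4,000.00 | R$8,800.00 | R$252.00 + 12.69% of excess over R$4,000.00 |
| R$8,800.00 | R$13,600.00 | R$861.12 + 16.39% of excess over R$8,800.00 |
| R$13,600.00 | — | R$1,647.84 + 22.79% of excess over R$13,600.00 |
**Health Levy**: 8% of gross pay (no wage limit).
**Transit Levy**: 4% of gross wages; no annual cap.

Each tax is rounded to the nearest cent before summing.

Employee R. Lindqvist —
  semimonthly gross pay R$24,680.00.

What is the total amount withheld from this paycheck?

Regional Income Tax: taxable = R$24,680.00
  R$1,647.84 + 22.79% × (R$24,680.00 − R$13,600.00) = R$1,647.84 + 22.79% × R$11,080.00 = R$4,172.97
Health Levy: 8% × R$24,680.00 = R$1,974.40
Transit Levy: 4% × R$24,680.00 = R$987.20
Total: R$4,172.97 + R$1,974.40 + R$987.20 = R$7,134.57

R$7,134.57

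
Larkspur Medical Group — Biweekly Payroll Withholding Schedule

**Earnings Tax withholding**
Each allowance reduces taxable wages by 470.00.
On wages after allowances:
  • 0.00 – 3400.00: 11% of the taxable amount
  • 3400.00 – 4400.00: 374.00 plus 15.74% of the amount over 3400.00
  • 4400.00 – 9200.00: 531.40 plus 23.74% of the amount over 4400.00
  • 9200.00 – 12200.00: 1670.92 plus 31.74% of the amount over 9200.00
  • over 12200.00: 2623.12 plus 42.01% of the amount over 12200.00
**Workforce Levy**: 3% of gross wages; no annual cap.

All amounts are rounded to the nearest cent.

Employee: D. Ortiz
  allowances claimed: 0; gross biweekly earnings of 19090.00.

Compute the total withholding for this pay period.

Earnings Tax: taxable = 19090.00
  2623.12 + 42.01% × (19090.00 − 12200.00) = 2623.12 + 42.01% × 6890.00 = 5517.61
Workforce Levy: 3% × 19090.00 = 572.70
Total: 5517.61 + 572.70 = 6090.31

6090.31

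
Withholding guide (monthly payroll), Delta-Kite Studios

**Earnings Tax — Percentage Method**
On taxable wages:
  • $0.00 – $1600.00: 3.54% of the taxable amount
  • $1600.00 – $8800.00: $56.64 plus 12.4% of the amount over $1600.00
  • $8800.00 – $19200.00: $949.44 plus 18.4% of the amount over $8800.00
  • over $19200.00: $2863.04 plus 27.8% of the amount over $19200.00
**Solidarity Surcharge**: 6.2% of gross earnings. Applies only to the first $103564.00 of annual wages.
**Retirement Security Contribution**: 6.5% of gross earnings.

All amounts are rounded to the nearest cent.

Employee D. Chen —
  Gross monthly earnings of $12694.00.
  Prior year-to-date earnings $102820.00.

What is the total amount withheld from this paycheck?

$2537.18

Earnings Tax: taxable = $12694.00
  $949.44 + 18.4% × ($12694.00 − $8800.00) = $949.44 + 18.4% × $3894.00 = $1665.94
Solidarity Surcharge: cap $103564.00 − YTD $102820.00 = $744.00 subject; 6.2% × $744.00 = $46.13
Retirement Security Contribution: 6.5% × $12694.00 = $825.11
Total: $1665.94 + $46.13 + $825.11 = $2537.18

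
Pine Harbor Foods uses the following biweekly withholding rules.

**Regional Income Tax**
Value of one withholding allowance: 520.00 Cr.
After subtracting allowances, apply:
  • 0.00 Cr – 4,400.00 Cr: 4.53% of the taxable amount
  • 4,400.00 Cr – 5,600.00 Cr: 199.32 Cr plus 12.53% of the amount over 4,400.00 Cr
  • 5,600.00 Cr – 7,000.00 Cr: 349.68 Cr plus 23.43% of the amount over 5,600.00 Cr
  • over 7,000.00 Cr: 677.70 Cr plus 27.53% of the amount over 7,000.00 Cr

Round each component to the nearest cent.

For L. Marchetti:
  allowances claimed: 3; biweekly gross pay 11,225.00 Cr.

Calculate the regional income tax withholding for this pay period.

Regional Income Tax: taxable = 11,225.00 Cr − 3×520.00 Cr = 9,665.00 Cr
  677.70 Cr + 27.53% × (9,665.00 Cr − 7,000.00 Cr) = 677.70 Cr + 27.53% × 2,665.00 Cr = 1,411.37 Cr

1,411.37 Cr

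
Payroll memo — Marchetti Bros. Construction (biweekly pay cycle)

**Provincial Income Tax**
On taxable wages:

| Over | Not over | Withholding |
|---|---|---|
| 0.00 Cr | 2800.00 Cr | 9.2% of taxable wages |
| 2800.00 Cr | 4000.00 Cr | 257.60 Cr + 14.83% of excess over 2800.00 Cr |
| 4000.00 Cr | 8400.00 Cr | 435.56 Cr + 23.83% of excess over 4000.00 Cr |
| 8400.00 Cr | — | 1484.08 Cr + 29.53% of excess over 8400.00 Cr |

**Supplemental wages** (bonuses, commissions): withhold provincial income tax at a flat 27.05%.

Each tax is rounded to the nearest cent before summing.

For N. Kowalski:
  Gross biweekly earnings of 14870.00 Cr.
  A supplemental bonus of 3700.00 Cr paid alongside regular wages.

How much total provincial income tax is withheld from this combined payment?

4395.52 Cr

Provincial Income Tax: taxable = 14870.00 Cr
  1484.08 Cr + 29.53% × (14870.00 Cr − 8400.00 Cr) = 1484.08 Cr + 29.53% × 6470.00 Cr = 3394.67 Cr
Supplemental (27.05% flat on bonus): 27.05% × 3700.00 Cr = 1000.85 Cr
Total provincial income tax: 3394.67 Cr + 1000.85 Cr = 4395.52 Cr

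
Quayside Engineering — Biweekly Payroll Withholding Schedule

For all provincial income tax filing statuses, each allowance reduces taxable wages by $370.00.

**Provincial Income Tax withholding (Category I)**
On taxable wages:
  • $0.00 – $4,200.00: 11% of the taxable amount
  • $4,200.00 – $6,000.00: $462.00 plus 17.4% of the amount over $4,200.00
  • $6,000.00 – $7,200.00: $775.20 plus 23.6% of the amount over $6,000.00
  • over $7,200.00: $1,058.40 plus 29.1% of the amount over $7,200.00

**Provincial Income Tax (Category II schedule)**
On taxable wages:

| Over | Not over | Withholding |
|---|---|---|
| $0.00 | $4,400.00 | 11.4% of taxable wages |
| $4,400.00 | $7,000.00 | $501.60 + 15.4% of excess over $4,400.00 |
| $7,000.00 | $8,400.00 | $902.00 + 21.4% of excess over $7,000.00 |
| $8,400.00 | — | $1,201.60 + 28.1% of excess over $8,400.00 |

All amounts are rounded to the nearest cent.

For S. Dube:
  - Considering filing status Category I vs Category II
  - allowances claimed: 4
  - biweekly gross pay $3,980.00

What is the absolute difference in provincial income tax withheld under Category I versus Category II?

$10.00

Provincial Income Tax (Category I): taxable = $3,980.00 − 4×$370.00 = $2,500.00
  11% × $2,500.00 = $275.00
Provincial Income Tax (Category II): taxable = $3,980.00 − 4×$370.00 = $2,500.00
  11.4% × $2,500.00 = $285.00
Difference: |$275.00 − $285.00| = $10.00 (higher under Category II)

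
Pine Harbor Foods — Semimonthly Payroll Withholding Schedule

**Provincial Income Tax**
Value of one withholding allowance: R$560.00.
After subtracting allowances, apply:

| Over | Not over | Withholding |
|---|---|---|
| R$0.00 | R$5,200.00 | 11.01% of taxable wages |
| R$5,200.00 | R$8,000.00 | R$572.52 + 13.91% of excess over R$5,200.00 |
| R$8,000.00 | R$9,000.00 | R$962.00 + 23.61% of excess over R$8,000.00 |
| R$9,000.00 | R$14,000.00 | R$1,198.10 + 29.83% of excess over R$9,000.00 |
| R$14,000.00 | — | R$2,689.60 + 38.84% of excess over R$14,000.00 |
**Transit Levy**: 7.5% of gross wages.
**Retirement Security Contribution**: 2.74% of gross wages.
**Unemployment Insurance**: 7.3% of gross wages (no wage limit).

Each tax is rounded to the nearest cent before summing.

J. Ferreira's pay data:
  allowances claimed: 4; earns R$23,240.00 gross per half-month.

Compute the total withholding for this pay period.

R$9,484.70

Provincial Income Tax: taxable = R$23,240.00 − 4×R$560.00 = R$21,000.00
  R$2,689.60 + 38.84% × (R$21,000.00 − R$14,000.00) = R$2,689.60 + 38.84% × R$7,000.00 = R$5,408.40
Transit Levy: 7.5% × R$23,240.00 = R$1,743.00
Retirement Security Contribution: 2.74% × R$23,240.00 = R$636.78
Unemployment Insurance: 7.3% × R$23,240.00 = R$1,696.52
Total: R$5,408.40 + R$1,743.00 + R$636.78 + R$1,696.52 = R$9,484.70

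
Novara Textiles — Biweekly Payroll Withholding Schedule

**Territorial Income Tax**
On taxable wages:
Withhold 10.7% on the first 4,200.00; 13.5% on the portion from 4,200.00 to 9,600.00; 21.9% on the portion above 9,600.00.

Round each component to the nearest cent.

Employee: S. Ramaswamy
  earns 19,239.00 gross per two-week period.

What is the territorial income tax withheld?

3,289.34

Territorial Income Tax: taxable = 19,239.00
  1,178.40 + 21.9% × (19,239.00 − 9,600.00) = 1,178.40 + 21.9% × 9,639.00 = 3,289.34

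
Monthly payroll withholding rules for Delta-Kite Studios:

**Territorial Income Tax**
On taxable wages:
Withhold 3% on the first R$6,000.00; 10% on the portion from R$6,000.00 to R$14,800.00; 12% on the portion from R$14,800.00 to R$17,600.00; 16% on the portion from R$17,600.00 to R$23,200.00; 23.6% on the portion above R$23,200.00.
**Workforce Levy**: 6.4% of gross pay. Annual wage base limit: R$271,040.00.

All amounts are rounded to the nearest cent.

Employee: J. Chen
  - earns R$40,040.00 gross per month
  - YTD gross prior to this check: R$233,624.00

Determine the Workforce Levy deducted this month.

Workforce Levy: cap R$271,040.00 − YTD R$233,624.00 = R$37,416.00 subject; 6.4% × R$37,416.00 = R$2,394.62

R$2,394.62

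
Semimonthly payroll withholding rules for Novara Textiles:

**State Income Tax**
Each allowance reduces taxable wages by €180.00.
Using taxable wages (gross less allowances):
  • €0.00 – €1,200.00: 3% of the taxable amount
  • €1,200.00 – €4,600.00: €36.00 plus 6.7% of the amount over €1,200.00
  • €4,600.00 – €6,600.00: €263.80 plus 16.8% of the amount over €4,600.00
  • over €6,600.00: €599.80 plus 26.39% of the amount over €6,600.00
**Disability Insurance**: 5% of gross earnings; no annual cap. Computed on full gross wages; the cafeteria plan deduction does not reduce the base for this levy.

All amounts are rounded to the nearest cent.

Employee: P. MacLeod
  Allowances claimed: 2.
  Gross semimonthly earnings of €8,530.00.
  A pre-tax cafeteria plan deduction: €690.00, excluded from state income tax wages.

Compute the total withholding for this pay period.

€1,258.53

State Income Tax: taxable = €8,530.00 − €690.00 − 2×€180.00 = €7,480.00
  €599.80 + 26.39% × (€7,480.00 − €6,600.00) = €599.80 + 26.39% × €880.00 = €832.03
Disability Insurance: 5% × €8,530.00 = €426.50
Total: €832.03 + €426.50 = €1,258.53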